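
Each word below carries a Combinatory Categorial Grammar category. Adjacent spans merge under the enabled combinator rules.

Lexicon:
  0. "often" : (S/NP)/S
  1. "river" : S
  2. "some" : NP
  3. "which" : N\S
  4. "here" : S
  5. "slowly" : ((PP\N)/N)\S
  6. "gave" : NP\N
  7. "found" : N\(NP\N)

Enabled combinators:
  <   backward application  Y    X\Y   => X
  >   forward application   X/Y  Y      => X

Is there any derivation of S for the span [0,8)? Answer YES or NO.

NO

(S/NP)/S S NP N\S S ((PP\N)/N)\S NP\N N\(NP\N)
CKY chart[0,8] = {PP}; S ∉ chart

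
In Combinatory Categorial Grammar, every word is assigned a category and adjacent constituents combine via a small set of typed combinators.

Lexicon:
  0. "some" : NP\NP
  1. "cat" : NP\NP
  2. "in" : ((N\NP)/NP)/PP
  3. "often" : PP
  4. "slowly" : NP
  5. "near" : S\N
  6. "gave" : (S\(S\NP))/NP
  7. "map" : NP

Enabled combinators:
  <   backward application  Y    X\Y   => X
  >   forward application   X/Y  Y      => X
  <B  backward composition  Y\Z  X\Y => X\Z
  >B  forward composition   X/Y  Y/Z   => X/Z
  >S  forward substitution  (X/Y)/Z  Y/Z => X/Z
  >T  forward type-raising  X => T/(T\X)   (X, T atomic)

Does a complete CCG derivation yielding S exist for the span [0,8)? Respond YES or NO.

[0,8] S   <
  [0,6] S\NP   <B
    [0,2] NP\NP   <B
      [0,1] "some" : NP\NP
      [1,2] "cat" : NP\NP
    [2,6] S\NP   <B
      [2,5] N\NP   >
        [2,4] (N\NP)/NP   >
          [2,3] "in" : ((N\NP)/NP)/PP
          [3,4] "often" : PP
        [4,5] "slowly" : NP
      [5,6] "near" : S\N
  [6,8] S\(S\NP)   >
    [6,7] "gave" : (S\(S\NP))/NP
    [7,8] "map" : NP

YES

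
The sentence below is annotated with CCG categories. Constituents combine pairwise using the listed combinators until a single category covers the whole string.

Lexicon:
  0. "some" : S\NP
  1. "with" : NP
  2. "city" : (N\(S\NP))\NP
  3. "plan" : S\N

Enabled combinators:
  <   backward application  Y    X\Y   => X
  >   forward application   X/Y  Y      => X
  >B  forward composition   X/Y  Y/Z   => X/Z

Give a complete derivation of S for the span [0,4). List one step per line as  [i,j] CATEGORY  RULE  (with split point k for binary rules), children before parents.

[0,4] S   <
  [0,3] N   <
    [0,1] "some" : S\NP
    [1,3] N\(S\NP)   <
      [1,2] "with" : NP
      [2,3] "city" : (N\(S\NP))\NP
  [3,4] "plan" : S\N

[0,1] S\NP  lex  "some"
[1,2] NP  lex  "with"
[2,3] (N\(S\NP))\NP  lex  "city"
[1,3] N\(S\NP)  <  k=2
[0,3] N  <  k=1
[3,4] S\N  lex  "plan"
[0,4] S  <  k=3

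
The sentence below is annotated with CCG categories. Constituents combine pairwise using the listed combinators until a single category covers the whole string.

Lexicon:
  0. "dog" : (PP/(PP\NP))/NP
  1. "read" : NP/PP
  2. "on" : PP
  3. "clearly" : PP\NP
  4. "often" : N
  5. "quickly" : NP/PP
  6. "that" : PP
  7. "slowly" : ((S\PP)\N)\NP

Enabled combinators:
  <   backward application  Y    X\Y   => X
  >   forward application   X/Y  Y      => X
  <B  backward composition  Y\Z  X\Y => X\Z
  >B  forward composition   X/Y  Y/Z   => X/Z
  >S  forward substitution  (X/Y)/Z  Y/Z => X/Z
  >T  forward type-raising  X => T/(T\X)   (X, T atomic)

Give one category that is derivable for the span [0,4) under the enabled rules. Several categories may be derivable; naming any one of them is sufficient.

[0,8] S   <
  [0,4] PP   >
    [0,3] PP/(PP\NP)   >
      [0,1] "dog" : (PP/(PP\NP))/NP
      [1,3] NP   >
        [1,2] "read" : NP/PP
        [2,3] "on" : PP
    [3,4] "clearly" : PP\NP
  [4,8] S\PP   <
    [4,5] "often" : N
    [5,8] (S\PP)\N   <
      [5,7] NP   >
        [5,6] "quickly" : NP/PP
        [6,7] "that" : PP
      [7,8] "slowly" : ((S\PP)\N)\NP

PP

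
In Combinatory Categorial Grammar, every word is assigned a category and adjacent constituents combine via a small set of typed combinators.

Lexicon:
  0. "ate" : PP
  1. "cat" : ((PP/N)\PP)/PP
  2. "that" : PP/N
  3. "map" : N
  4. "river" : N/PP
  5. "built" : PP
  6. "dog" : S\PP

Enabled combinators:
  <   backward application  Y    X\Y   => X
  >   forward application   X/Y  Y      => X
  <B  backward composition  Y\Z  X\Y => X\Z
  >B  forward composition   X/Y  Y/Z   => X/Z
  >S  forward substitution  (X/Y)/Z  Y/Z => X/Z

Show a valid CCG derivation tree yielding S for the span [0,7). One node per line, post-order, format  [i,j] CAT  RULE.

[0,1] PP  lex  "ate"
[1,2] ((PP/N)\PP)/PP  lex  "cat"
[2,3] PP/N  lex  "that"
[3,4] N  lex  "map"
[2,4] PP  >  k=3
[1,4] (PP/N)\PP  >  k=2
[0,4] PP/N  <  k=1
[4,5] N/PP  lex  "river"
[5,6] PP  lex  "built"
[4,6] N  >  k=5
[0,6] PP  >  k=4
[6,7] S\PP  lex  "dog"
[0,7] S  <  k=6

[0,7] S   <
  [0,6] PP   >
    [0,4] PP/N   <
      [0,1] "ate" : PP
      [1,4] (PP/N)\PP   >
        [1,2] "cat" : ((PP/N)\PP)/PP
        [2,4] PP   >
          [2,3] "that" : PP/N
          [3,4] "map" : N
    [4,6] N   >
      [4,5] "river" : N/PP
      [5,6] "built" : PP
  [6,7] "dog" : S\PP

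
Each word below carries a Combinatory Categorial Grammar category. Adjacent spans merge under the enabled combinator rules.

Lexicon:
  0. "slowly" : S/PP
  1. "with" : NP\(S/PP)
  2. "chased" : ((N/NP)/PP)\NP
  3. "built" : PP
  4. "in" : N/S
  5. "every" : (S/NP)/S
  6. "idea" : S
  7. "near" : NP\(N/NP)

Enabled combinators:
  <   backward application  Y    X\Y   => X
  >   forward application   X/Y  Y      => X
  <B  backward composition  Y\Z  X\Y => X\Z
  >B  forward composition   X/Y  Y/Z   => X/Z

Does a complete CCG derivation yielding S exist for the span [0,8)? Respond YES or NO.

S/PP NP\(S/PP) ((N/NP)/PP)\NP PP N/S (S/NP)/S S NP\(N/NP)
CKY chart[0,8] = {N}; S ∉ chart

NO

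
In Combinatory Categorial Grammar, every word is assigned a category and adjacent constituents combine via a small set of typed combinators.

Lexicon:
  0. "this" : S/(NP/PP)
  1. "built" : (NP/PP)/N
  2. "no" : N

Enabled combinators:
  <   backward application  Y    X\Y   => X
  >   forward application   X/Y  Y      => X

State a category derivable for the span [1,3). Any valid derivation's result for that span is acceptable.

NP/PP

[0,3] S   >
  [0,1] "this" : S/(NP/PP)
  [1,3] NP/PP   >
    [1,2] "built" : (NP/PP)/N
    [2,3] "no" : N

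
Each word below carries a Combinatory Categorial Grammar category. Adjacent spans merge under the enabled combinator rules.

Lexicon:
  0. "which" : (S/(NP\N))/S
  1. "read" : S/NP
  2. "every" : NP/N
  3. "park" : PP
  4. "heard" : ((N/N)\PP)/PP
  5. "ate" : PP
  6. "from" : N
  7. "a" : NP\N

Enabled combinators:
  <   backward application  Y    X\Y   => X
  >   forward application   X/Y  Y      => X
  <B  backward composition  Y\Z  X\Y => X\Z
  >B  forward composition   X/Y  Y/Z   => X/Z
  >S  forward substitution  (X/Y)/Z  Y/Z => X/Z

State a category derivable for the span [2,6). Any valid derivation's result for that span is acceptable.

NP/N

[0,8] S   >
  [0,7] S/(NP\N)   >
    [0,1] "which" : (S/(NP\N))/S
    [1,7] S   >
      [1,6] S/N   >B
        [1,2] "read" : S/NP
        [2,6] NP/N   >B
          [2,3] "every" : NP/N
          [3,6] N/N   <
            [3,4] "park" : PP
            [4,6] (N/N)\PP   >
              [4,5] "heard" : ((N/N)\PP)/PP
              [5,6] "ate" : PP
      [6,7] "from" : N
  [7,8] "a" : NP\N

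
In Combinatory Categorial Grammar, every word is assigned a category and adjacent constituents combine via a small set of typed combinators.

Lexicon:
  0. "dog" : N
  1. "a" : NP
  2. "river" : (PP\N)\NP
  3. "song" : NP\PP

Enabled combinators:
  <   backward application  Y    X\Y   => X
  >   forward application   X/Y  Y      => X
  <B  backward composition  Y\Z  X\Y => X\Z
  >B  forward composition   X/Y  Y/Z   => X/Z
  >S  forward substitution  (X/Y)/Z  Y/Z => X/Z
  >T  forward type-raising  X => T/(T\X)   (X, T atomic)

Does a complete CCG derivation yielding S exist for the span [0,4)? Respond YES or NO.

NO

N NP (PP\N)\NP NP\PP
CKY chart[0,4] = {N/(N\NP), NP, NP/(NP\NP), PP/(PP\NP), S/(S\NP)}; S ∉ chart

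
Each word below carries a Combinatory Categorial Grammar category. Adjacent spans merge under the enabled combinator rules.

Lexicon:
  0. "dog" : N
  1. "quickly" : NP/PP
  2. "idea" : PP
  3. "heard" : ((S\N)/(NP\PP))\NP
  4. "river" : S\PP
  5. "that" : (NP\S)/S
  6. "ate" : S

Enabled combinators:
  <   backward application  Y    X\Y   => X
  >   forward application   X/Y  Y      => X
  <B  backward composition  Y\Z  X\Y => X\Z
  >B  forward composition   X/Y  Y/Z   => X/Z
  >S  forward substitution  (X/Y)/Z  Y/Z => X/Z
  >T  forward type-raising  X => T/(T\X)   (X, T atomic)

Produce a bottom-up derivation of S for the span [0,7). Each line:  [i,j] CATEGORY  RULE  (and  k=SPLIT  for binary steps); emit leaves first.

[0,7] S   >
  [0,1] S/(S\N)   >T
    [0,1] "dog" : N
  [1,7] S\N   >
    [1,4] (S\N)/(NP\PP)   <
      [1,3] NP   >
        [1,2] "quickly" : NP/PP
        [2,3] "idea" : PP
      [3,4] "heard" : ((S\N)/(NP\PP))\NP
    [4,7] NP\PP   <B
      [4,5] "river" : S\PP
      [5,7] NP\S   >
        [5,6] "that" : (NP\S)/S
        [6,7] "ate" : S

[0,1] N  lex  "dog"
[0,1] S/(S\N)  >T
[1,2] NP/PP  lex  "quickly"
[2,3] PP  lex  "idea"
[1,3] NP  >  k=2
[3,4] ((S\N)/(NP\PP))\NP  lex  "heard"
[1,4] (S\N)/(NP\PP)  <  k=3
[4,5] S\PP  lex  "river"
[5,6] (NP\S)/S  lex  "that"
[6,7] S  lex  "ate"
[5,7] NP\S  >  k=6
[4,7] NP\PP  <B  k=5
[1,7] S\N  >  k=4
[0,7] S  >  k=1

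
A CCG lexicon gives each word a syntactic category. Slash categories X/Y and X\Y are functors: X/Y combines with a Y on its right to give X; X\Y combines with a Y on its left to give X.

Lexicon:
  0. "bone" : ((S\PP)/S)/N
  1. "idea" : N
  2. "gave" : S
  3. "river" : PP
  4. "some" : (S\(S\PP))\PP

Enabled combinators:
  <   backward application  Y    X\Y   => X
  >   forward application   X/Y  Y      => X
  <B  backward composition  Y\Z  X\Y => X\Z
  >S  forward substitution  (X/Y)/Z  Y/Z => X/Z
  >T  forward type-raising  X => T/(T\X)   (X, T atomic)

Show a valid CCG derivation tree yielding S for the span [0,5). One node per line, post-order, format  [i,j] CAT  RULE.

[0,1] ((S\PP)/S)/N  lex  "bone"
[1,2] N  lex  "idea"
[0,2] (S\PP)/S  >  k=1
[2,3] S  lex  "gave"
[0,3] S\PP  >  k=2
[3,4] PP  lex  "river"
[4,5] (S\(S\PP))\PP  lex  "some"
[3,5] S\(S\PP)  <  k=4
[0,5] S  <  k=3

[0,5] S   <
  [0,3] S\PP   >
    [0,2] (S\PP)/S   >
      [0,1] "bone" : ((S\PP)/S)/N
      [1,2] "idea" : N
    [2,3] "gave" : S
  [3,5] S\(S\PP)   <
    [3,4] "river" : PP
    [4,5] "some" : (S\(S\PP))\PP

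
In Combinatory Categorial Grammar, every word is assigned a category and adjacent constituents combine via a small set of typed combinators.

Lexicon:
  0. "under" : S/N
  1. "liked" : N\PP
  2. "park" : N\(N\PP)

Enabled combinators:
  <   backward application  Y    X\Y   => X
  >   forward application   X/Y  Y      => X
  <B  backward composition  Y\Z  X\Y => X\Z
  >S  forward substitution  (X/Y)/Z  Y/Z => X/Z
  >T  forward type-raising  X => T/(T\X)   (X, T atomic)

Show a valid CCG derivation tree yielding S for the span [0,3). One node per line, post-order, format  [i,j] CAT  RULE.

[0,3] S   >
  [0,1] "under" : S/N
  [1,3] N   <
    [1,2] "liked" : N\PP
    [2,3] "park" : N\(N\PP)

[0,1] S/N  lex  "under"
[1,2] N\PP  lex  "liked"
[2,3] N\(N\PP)  lex  "park"
[1,3] N  <  k=2
[0,3] S  >  k=1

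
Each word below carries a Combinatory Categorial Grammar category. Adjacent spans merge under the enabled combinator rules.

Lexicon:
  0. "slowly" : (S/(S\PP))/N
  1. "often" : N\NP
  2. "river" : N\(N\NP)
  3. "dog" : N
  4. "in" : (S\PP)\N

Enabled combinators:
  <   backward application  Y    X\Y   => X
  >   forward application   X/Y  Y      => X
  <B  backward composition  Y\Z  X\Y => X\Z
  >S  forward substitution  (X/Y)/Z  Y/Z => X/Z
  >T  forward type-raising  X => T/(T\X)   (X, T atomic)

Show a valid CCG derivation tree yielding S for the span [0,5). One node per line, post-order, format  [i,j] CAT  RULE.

[0,5] S   >
  [0,3] S/(S\PP)   >
    [0,1] "slowly" : (S/(S\PP))/N
    [1,3] N   <
      [1,2] "often" : N\NP
      [2,3] "river" : N\(N\NP)
  [3,5] S\PP   <
    [3,4] "dog" : N
    [4,5] "in" : (S\PP)\N

[0,1] (S/(S\PP))/N  lex  "slowly"
[1,2] N\NP  lex  "often"
[2,3] N\(N\NP)  lex  "river"
[1,3] N  <  k=2
[0,3] S/(S\PP)  >  k=1
[3,4] N  lex  "dog"
[4,5] (S\PP)\N  lex  "in"
[3,5] S\PP  <  k=4
[0,5] S  >  k=3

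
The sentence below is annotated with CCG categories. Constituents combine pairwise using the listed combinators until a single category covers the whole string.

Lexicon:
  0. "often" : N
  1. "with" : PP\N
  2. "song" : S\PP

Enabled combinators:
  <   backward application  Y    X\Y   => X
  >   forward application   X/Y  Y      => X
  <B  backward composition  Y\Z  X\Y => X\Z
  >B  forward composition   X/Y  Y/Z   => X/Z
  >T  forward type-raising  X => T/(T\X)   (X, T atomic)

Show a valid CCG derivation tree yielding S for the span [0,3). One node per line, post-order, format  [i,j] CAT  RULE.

[0,1] N  lex  "often"
[1,2] PP\N  lex  "with"
[0,2] PP  <  k=1
[2,3] S\PP  lex  "song"
[0,3] S  <  k=2

[0,3] S   <
  [0,2] PP   <
    [0,1] "often" : N
    [1,2] "with" : PP\N
  [2,3] "song" : S\PP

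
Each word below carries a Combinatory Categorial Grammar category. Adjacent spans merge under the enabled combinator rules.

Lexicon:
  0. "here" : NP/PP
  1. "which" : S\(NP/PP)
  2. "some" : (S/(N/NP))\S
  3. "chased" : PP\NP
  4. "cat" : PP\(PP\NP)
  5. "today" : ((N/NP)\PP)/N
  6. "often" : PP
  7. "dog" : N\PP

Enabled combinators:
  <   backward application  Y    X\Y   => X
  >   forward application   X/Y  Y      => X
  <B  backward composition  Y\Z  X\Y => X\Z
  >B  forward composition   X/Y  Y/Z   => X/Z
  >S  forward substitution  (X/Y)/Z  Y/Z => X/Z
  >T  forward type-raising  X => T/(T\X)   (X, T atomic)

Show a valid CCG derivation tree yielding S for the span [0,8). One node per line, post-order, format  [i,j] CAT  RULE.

[0,1] NP/PP  lex  "here"
[1,2] S\(NP/PP)  lex  "which"
[0,2] S  <  k=1
[2,3] (S/(N/NP))\S  lex  "some"
[0,3] S/(N/NP)  <  k=2
[3,4] PP\NP  lex  "chased"
[4,5] PP\(PP\NP)  lex  "cat"
[3,5] PP  <  k=4
[5,6] ((N/NP)\PP)/N  lex  "today"
[6,7] PP  lex  "often"
[6,7] N/(N\PP)  >T
[7,8] N\PP  lex  "dog"
[6,8] N  >  k=7
[5,8] (N/NP)\PP  >  k=6
[3,8] N/NP  <  k=5
[0,8] S  >  k=3

[0,8] S   >
  [0,3] S/(N/NP)   <
    [0,2] S   <
      [0,1] "here" : NP/PP
      [1,2] "which" : S\(NP/PP)
    [2,3] "some" : (S/(N/NP))\S
  [3,8] N/NP   <
    [3,5] PP   <
      [3,4] "chased" : PP\NP
      [4,5] "cat" : PP\(PP\NP)
    [5,8] (N/NP)\PP   >
      [5,6] "today" : ((N/NP)\PP)/N
      [6,8] N   >
        [6,7] N/(N\PP)   >T
          [6,7] "often" : PP
        [7,8] "dog" : N\PP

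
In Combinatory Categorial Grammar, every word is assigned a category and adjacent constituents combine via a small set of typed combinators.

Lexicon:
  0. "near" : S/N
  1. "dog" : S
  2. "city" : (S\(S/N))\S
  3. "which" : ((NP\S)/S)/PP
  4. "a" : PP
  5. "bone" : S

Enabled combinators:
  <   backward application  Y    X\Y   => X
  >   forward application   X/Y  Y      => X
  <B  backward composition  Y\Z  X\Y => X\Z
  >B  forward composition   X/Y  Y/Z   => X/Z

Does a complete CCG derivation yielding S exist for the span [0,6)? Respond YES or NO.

S/N S (S\(S/N))\S ((NP\S)/S)/PP PP S
CKY chart[0,6] = {NP}; S ∉ chart

NO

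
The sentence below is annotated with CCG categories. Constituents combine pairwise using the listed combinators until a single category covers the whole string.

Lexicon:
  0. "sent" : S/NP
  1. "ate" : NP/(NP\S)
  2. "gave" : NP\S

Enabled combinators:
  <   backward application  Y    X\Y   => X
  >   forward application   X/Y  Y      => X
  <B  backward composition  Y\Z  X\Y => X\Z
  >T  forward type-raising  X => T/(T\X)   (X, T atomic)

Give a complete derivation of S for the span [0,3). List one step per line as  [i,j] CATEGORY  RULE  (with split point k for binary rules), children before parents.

[0,3] S   >
  [0,1] "sent" : S/NP
  [1,3] NP   >
    [1,2] "ate" : NP/(NP\S)
    [2,3] "gave" : NP\S

[0,1] S/NP  lex  "sent"
[1,2] NP/(NP\S)  lex  "ate"
[2,3] NP\S  lex  "gave"
[1,3] NP  >  k=2
[0,3] S  >  k=1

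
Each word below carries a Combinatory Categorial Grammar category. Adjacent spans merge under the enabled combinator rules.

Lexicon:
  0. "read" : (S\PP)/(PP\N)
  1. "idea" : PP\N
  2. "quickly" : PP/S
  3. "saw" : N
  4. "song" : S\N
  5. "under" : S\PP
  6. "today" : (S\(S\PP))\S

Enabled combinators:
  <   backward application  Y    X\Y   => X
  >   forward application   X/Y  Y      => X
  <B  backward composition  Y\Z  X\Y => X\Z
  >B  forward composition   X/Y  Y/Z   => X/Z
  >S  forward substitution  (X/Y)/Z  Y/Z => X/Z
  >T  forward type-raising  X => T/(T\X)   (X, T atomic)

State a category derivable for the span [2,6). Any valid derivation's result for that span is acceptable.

S

[0,7] S   <
  [0,2] S\PP   >
    [0,1] "read" : (S\PP)/(PP\N)
    [1,2] "idea" : PP\N
  [2,7] S\(S\PP)   <
    [2,6] S   <
      [2,5] PP   >
        [2,3] "quickly" : PP/S
        [3,5] S   <
          [3,4] "saw" : N
          [4,5] "song" : S\N
      [5,6] "under" : S\PP
    [6,7] "today" : (S\(S\PP))\S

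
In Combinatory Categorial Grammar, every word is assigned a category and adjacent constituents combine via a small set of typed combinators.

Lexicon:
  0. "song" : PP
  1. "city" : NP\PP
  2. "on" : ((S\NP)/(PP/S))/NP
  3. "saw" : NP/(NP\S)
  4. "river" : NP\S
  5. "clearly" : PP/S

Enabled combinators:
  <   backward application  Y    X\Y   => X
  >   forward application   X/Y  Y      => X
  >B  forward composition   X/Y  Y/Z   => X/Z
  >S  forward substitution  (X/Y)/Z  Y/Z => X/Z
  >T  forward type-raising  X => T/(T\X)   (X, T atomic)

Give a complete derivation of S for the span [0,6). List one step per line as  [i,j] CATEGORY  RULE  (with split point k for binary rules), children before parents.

[0,6] S   <
  [0,2] NP   <
    [0,1] "song" : PP
    [1,2] "city" : NP\PP
  [2,6] S\NP   >
    [2,5] (S\NP)/(PP/S)   >
      [2,3] "on" : ((S\NP)/(PP/S))/NP
      [3,5] NP   >
        [3,4] "saw" : NP/(NP\S)
        [4,5] "river" : NP\S
    [5,6] "clearly" : PP/S

[0,1] PP  lex  "song"
[1,2] NP\PP  lex  "city"
[0,2] NP  <  k=1
[2,3] ((S\NP)/(PP/S))/NP  lex  "on"
[3,4] NP/(NP\S)  lex  "saw"
[4,5] NP\S  lex  "river"
[3,5] NP  >  k=4
[2,5] (S\NP)/(PP/S)  >  k=3
[5,6] PP/S  lex  "clearly"
[2,6] S\NP  >  k=5
[0,6] S  <  k=2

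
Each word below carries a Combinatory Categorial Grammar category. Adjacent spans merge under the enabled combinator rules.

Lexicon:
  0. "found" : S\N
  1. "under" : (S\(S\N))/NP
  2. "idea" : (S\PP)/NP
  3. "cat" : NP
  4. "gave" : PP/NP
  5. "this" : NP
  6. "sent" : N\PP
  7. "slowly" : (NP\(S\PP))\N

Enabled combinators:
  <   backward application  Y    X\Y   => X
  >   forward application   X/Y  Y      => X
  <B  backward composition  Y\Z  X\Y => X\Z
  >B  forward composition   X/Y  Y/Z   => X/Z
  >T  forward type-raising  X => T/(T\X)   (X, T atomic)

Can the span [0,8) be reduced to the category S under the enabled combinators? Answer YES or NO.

YES

[0,8] S   <
  [0,1] "found" : S\N
  [1,8] S\(S\N)   >
    [1,2] "under" : (S\(S\N))/NP
    [2,8] NP   <
      [2,4] S\PP   >
        [2,3] "idea" : (S\PP)/NP
        [3,4] "cat" : NP
      [4,8] NP\(S\PP)   <
        [4,7] N   <
          [4,6] PP   >
            [4,5] "gave" : PP/NP
            [5,6] "this" : NP
          [6,7] "sent" : N\PP
        [7,8] "slowly" : (NP\(S\PP))\N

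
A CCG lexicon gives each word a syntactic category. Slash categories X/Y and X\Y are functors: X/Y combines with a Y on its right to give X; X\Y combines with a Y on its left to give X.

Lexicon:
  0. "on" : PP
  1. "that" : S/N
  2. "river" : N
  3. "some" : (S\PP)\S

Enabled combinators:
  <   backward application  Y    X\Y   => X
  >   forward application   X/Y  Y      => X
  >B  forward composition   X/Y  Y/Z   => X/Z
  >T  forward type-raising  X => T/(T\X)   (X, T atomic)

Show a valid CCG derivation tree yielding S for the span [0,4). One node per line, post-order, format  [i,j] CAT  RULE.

[0,1] PP  lex  "on"
[0,1] S/(S\PP)  >T
[1,2] S/N  lex  "that"
[2,3] N  lex  "river"
[1,3] S  >  k=2
[3,4] (S\PP)\S  lex  "some"
[1,4] S\PP  <  k=3
[0,4] S  >  k=1

[0,4] S   >
  [0,1] S/(S\PP)   >T
    [0,1] "on" : PP
  [1,4] S\PP   <
    [1,3] S   >
      [1,2] "that" : S/N
      [2,3] "river" : N
    [3,4] "some" : (S\PP)\S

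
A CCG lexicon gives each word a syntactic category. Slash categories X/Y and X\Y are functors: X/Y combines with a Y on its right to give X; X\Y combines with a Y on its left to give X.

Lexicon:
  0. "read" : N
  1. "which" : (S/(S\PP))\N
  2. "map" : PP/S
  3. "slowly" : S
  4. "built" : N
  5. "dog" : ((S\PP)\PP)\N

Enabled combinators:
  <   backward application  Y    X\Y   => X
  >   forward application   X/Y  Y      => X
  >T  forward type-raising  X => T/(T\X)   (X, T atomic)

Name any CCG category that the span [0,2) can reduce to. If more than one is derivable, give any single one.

[0,6] S   >
  [0,2] S/(S\PP)   <
    [0,1] "read" : N
    [1,2] "which" : (S/(S\PP))\N
  [2,6] S\PP   <
    [2,4] PP   >
      [2,3] "map" : PP/S
      [3,4] "slowly" : S
    [4,6] (S\PP)\PP   <
      [4,5] "built" : N
      [5,6] "dog" : ((S\PP)\PP)\N

S/(S\PP)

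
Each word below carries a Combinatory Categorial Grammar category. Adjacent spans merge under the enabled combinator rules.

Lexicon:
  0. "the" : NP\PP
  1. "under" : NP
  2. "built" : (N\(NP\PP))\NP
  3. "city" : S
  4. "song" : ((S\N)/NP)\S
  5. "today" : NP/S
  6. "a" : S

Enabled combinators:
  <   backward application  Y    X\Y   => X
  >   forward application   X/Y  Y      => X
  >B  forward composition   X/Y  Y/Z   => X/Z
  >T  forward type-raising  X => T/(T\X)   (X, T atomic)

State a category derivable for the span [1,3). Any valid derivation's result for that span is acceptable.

N\(NP\PP)

[0,7] S   <
  [0,3] N   <
    [0,1] "the" : NP\PP
    [1,3] N\(NP\PP)   <
      [1,2] "under" : NP
      [2,3] "built" : (N\(NP\PP))\NP
  [3,7] S\N   >
    [3,5] (S\N)/NP   <
      [3,4] "city" : S
      [4,5] "song" : ((S\N)/NP)\S
    [5,7] NP   >
      [5,6] "today" : NP/S
      [6,7] "a" : S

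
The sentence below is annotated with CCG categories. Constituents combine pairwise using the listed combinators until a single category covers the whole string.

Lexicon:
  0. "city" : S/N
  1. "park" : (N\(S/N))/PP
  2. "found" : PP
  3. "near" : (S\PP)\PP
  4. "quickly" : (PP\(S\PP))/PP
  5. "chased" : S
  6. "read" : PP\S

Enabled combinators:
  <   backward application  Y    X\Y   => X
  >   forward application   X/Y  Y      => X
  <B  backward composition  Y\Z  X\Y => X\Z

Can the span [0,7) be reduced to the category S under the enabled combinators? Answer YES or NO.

S/N (N\(S/N))/PP PP (S\PP)\PP (PP\(S\PP))/PP S PP\S
CKY chart[0,7] = {N}; S ∉ chart

NO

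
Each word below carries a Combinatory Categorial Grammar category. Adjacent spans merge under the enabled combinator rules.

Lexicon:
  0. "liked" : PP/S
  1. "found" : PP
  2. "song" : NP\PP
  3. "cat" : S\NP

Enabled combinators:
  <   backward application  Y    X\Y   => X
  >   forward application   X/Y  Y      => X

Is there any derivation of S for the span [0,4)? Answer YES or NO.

NO

PP/S PP NP\PP S\NP
CKY chart[0,4] = {PP}; S ∉ chart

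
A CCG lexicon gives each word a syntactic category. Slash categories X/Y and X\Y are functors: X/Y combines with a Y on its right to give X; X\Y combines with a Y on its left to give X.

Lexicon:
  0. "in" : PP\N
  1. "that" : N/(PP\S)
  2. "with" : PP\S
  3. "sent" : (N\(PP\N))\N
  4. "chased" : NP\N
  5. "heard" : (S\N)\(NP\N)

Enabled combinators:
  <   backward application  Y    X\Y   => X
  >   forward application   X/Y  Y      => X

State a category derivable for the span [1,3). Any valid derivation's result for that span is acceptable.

N

[0,6] S   <
  [0,4] N   <
    [0,1] "in" : PP\N
    [1,4] N\(PP\N)   <
      [1,3] N   >
        [1,2] "that" : N/(PP\S)
        [2,3] "with" : PP\S
      [3,4] "sent" : (N\(PP\N))\N
  [4,6] S\N   <
    [4,5] "chased" : NP\N
    [5,6] "heard" : (S\N)\(NP\N)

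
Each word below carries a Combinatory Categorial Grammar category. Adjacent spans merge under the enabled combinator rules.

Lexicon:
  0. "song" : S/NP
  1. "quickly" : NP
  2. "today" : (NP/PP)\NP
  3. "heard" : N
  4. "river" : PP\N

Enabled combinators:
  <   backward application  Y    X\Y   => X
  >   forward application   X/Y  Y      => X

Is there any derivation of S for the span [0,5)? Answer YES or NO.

[0,5] S   >
  [0,1] "song" : S/NP
  [1,5] NP   >
    [1,3] NP/PP   <
      [1,2] "quickly" : NP
      [2,3] "today" : (NP/PP)\NP
    [3,5] PP   <
      [3,4] "heard" : N
      [4,5] "river" : PP\N

YES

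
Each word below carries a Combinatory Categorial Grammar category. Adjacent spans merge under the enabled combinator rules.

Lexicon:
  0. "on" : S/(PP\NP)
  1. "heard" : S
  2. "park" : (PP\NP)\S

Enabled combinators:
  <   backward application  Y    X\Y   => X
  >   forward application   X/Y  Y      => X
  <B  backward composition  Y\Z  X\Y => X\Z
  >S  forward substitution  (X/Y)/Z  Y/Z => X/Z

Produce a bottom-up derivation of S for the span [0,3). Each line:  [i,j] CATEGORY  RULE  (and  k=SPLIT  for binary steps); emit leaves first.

[0,3] S   >
  [0,1] "on" : S/(PP\NP)
  [1,3] PP\NP   <
    [1,2] "heard" : S
    [2,3] "park" : (PP\NP)\S

[0,1] S/(PP\NP)  lex  "on"
[1,2] S  lex  "heard"
[2,3] (PP\NP)\S  lex  "park"
[1,3] PP\NP  <  k=2
[0,3] S  >  k=1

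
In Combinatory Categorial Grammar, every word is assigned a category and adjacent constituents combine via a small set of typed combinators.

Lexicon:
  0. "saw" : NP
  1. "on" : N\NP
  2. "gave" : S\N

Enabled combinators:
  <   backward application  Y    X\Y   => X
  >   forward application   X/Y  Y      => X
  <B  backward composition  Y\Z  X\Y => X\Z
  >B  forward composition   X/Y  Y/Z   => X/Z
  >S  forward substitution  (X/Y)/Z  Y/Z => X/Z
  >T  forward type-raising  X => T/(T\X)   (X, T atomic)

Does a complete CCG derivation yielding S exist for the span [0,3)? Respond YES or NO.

[0,3] S   <
  [0,2] N   <
    [0,1] "saw" : NP
    [1,2] "on" : N\NP
  [2,3] "gave" : S\N

YES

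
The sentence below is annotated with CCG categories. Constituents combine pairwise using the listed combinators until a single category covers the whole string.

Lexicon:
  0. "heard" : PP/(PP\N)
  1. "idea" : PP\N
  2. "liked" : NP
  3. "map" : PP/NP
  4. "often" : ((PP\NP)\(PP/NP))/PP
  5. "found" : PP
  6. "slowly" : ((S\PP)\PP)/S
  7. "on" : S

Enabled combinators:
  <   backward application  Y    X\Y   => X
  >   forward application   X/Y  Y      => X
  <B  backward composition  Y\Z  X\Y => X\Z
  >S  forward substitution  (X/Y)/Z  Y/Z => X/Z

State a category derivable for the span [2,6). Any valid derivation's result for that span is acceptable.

PP

[0,8] S   <
  [0,2] PP   >
    [0,1] "heard" : PP/(PP\N)
    [1,2] "idea" : PP\N
  [2,8] S\PP   <
    [2,6] PP   <
      [2,3] "liked" : NP
      [3,6] PP\NP   <
        [3,4] "map" : PP/NP
        [4,6] (PP\NP)\(PP/NP)   >
          [4,5] "often" : ((PP\NP)\(PP/NP))/PP
          [5,6] "found" : PP
    [6,8] (S\PP)\PP   >
      [6,7] "slowly" : ((S\PP)\PP)/S
      [7,8] "on" : S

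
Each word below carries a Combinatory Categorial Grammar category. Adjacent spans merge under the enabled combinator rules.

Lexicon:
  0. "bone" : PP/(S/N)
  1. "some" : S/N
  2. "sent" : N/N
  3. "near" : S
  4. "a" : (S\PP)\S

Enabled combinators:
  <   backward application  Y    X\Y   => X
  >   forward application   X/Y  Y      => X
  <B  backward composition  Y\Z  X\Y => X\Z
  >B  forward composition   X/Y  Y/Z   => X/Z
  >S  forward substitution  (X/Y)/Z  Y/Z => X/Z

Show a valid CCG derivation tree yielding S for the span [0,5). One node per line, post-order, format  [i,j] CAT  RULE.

[0,1] PP/(S/N)  lex  "bone"
[1,2] S/N  lex  "some"
[2,3] N/N  lex  "sent"
[1,3] S/N  >B  k=2
[0,3] PP  >  k=1
[3,4] S  lex  "near"
[4,5] (S\PP)\S  lex  "a"
[3,5] S\PP  <  k=4
[0,5] S  <  k=3

[0,5] S   <
  [0,3] PP   >
    [0,1] "bone" : PP/(S/N)
    [1,3] S/N   >B
      [1,2] "some" : S/N
      [2,3] "sent" : N/N
  [3,5] S\PP   <
    [3,4] "near" : S
    [4,5] "a" : (S\PP)\S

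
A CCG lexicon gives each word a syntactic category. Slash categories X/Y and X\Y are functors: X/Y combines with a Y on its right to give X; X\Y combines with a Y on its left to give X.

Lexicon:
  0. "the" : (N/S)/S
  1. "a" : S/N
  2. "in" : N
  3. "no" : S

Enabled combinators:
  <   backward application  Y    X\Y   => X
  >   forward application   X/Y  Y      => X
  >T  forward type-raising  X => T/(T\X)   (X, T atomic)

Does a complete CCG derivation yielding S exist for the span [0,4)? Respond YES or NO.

NO

(N/S)/S S/N N S
CKY chart[0,4] = {N, N/(N\N), NP/(NP\N), PP/(PP\N), S/(S\N)}; S ∉ chart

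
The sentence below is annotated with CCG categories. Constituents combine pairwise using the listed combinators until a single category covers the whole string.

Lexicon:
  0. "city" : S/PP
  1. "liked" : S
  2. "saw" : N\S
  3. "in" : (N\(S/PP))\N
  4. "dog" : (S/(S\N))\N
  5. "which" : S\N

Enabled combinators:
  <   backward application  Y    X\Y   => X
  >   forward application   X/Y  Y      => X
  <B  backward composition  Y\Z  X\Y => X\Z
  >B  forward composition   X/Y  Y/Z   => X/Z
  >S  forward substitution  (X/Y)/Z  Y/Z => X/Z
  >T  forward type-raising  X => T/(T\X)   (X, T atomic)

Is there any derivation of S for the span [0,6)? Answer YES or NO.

YES

[0,6] S   >
  [0,5] S/(S\N)   <
    [0,4] N   <
      [0,1] "city" : S/PP
      [1,4] N\(S/PP)   <
        [1,3] N   <
          [1,2] "liked" : S
          [2,3] "saw" : N\S
        [3,4] "in" : (N\(S/PP))\N
    [4,5] "dog" : (S/(S\N))\N
  [5,6] "which" : S\N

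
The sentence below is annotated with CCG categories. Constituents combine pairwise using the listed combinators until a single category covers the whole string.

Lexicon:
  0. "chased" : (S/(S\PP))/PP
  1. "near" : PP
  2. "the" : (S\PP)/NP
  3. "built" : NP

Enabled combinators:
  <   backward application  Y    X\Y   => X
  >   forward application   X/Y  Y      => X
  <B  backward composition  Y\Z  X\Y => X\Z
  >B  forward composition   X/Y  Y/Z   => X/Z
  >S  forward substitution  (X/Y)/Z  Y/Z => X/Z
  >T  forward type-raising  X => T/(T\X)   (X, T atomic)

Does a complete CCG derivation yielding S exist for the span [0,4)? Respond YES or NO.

[0,4] S   >
  [0,2] S/(S\PP)   >
    [0,1] "chased" : (S/(S\PP))/PP
    [1,2] "near" : PP
  [2,4] S\PP   >
    [2,3] "the" : (S\PP)/NP
    [3,4] "built" : NP

YES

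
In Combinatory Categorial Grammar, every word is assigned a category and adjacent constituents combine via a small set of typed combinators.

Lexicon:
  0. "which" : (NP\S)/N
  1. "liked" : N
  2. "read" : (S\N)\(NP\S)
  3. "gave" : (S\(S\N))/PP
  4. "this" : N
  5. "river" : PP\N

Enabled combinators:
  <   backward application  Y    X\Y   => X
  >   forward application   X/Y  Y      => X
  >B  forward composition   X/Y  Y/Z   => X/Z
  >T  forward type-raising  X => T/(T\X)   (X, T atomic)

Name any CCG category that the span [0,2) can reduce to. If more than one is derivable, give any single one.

[0,6] S   <
  [0,3] S\N   <
    [0,2] NP\S   >
      [0,1] "which" : (NP\S)/N
      [1,2] "liked" : N
    [2,3] "read" : (S\N)\(NP\S)
  [3,6] S\(S\N)   >
    [3,4] "gave" : (S\(S\N))/PP
    [4,6] PP   <
      [4,5] "this" : N
      [5,6] "river" : PP\N

NP\S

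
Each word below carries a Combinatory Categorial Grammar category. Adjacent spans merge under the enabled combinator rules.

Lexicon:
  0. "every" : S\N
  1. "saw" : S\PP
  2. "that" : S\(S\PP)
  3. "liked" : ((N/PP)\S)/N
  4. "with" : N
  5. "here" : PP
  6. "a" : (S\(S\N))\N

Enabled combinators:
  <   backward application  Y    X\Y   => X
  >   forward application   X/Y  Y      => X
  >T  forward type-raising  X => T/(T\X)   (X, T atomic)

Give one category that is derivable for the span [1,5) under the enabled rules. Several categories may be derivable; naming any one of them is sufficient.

N/PP

[0,7] S   <
  [0,1] "every" : S\N
  [1,7] S\(S\N)   <
    [1,6] N   >
      [1,5] N/PP   <
        [1,3] S   <
          [1,2] "saw" : S\PP
          [2,3] "that" : S\(S\PP)
        [3,5] (N/PP)\S   >
          [3,4] "liked" : ((N/PP)\S)/N
          [4,5] "with" : N
      [5,6] "here" : PP
    [6,7] "a" : (S\(S\N))\N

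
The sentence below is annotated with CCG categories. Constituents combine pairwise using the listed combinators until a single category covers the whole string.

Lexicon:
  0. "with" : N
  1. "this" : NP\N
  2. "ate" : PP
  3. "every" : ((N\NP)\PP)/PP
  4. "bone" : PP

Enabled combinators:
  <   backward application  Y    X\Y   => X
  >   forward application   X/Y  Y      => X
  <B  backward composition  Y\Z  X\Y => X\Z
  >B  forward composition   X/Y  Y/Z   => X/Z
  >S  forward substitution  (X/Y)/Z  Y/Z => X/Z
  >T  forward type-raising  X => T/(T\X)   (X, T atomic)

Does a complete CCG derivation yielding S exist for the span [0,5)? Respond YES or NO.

N NP\N PP ((N\NP)\PP)/PP PP
CKY chart[0,5] = {N, N/(N\N), NP/(NP\N), PP/(PP\N), S/(S\N)}; S ∉ chart

NO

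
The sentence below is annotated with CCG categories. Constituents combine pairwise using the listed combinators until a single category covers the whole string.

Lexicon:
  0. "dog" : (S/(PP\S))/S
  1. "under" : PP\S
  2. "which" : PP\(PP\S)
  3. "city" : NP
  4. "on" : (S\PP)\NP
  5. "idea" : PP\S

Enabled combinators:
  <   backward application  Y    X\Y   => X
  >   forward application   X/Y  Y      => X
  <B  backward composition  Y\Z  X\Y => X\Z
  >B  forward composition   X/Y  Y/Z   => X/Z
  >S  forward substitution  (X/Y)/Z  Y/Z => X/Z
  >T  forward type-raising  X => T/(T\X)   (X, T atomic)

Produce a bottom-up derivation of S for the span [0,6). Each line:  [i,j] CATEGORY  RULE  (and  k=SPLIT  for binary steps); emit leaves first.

[0,6] S   >
  [0,5] S/(PP\S)   >
    [0,1] "dog" : (S/(PP\S))/S
    [1,5] S   <
      [1,3] PP   <
        [1,2] "under" : PP\S
        [2,3] "which" : PP\(PP\S)
      [3,5] S\PP   <
        [3,4] "city" : NP
        [4,5] "on" : (S\PP)\NP
  [5,6] "idea" : PP\S

[0,1] (S/(PP\S))/S  lex  "dog"
[1,2] PP\S  lex  "under"
[2,3] PP\(PP\S)  lex  "which"
[1,3] PP  <  k=2
[3,4] NP  lex  "city"
[4,5] (S\PP)\NP  lex  "on"
[3,5] S\PP  <  k=4
[1,5] S  <  k=3
[0,5] S/(PP\S)  >  k=1
[5,6] PP\S  lex  "idea"
[0,6] S  >  k=5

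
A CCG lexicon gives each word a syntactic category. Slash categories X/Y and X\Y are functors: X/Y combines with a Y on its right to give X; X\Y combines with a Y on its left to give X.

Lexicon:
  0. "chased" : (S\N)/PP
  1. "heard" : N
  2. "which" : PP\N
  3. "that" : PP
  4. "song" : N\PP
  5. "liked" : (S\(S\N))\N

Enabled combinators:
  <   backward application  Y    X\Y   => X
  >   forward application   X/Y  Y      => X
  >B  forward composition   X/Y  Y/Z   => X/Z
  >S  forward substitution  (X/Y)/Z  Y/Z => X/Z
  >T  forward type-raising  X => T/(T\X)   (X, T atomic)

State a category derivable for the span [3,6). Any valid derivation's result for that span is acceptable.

[0,6] S   <
  [0,3] S\N   >
    [0,1] "chased" : (S\N)/PP
    [1,3] PP   <
      [1,2] "heard" : N
      [2,3] "which" : PP\N
  [3,6] S\(S\N)   <
    [3,5] N   <
      [3,4] "that" : PP
      [4,5] "song" : N\PP
    [5,6] "liked" : (S\(S\N))\N

S\(S\N)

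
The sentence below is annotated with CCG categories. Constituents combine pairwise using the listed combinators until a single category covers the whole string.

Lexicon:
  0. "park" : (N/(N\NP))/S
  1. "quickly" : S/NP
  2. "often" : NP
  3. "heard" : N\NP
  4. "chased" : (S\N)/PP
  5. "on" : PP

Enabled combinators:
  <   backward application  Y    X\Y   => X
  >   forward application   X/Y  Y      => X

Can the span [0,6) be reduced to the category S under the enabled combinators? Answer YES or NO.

[0,6] S   <
  [0,4] N   >
    [0,3] N/(N\NP)   >
      [0,1] "park" : (N/(N\NP))/S
      [1,3] S   >
        [1,2] "quickly" : S/NP
        [2,3] "often" : NP
    [3,4] "heard" : N\NP
  [4,6] S\N   >
    [4,5] "chased" : (S\N)/PP
    [5,6] "on" : PP

YES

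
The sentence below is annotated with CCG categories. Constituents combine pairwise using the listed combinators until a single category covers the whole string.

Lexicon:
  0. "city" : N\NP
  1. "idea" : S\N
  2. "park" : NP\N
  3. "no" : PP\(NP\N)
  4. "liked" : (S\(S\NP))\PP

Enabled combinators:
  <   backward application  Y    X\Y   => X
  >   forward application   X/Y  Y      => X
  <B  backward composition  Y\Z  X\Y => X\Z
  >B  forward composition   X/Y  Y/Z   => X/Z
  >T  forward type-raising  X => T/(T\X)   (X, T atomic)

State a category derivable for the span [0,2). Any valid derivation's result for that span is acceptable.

[0,5] S   <
  [0,2] S\NP   <B
    [0,1] "city" : N\NP
    [1,2] "idea" : S\N
  [2,5] S\(S\NP)   <
    [2,4] PP   <
      [2,3] "park" : NP\N
      [3,4] "no" : PP\(NP\N)
    [4,5] "liked" : (S\(S\NP))\PP

S\NP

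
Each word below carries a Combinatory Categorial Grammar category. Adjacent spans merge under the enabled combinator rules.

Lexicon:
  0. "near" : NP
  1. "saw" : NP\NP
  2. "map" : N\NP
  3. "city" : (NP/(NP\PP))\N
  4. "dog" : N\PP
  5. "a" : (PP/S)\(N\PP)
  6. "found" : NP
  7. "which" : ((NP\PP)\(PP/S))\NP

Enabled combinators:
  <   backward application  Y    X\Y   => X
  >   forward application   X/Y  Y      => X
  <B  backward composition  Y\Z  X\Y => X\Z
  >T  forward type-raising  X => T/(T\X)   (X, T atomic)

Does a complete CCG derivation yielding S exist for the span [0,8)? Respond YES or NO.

NP NP\NP N\NP (NP/(NP\PP))\N N\PP (PP/S)\(N\PP) NP ((NP\PP)\(PP/S))\NP
CKY chart[0,8] = {N/(N\NP), NP, NP/(NP\NP), PP/(PP\NP), S/(S\NP)}; S ∉ chart

NO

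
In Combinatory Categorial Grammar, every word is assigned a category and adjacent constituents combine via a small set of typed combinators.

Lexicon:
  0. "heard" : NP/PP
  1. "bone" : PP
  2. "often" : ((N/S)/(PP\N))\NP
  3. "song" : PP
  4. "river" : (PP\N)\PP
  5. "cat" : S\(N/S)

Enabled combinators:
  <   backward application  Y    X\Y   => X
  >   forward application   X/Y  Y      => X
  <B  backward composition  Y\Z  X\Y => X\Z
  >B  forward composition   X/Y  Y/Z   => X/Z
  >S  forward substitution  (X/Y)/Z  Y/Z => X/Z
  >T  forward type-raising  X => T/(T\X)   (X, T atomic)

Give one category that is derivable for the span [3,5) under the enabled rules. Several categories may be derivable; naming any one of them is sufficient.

PP\N

[0,6] S   <
  [0,5] N/S   >
    [0,3] (N/S)/(PP\N)   <
      [0,2] NP   >
        [0,1] "heard" : NP/PP
        [1,2] "bone" : PP
      [2,3] "often" : ((N/S)/(PP\N))\NP
    [3,5] PP\N   <
      [3,4] "song" : PP
      [4,5] "river" : (PP\N)\PP
  [5,6] "cat" : S\(N/S)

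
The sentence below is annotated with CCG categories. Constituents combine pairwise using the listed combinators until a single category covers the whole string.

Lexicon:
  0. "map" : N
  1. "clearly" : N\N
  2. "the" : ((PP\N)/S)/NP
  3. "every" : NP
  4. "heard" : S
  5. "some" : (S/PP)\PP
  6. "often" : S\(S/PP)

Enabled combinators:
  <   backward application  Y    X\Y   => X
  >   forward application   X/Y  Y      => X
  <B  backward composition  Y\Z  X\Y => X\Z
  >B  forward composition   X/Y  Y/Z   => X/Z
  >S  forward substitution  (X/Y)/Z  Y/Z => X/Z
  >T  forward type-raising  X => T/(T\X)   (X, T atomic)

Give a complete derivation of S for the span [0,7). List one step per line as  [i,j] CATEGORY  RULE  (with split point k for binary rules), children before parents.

[0,1] N  lex  "map"
[1,2] N\N  lex  "clearly"
[2,3] ((PP\N)/S)/NP  lex  "the"
[3,4] NP  lex  "every"
[2,4] (PP\N)/S  >  k=3
[4,5] S  lex  "heard"
[2,5] PP\N  >  k=4
[1,5] PP\N  <B  k=2
[5,6] (S/PP)\PP  lex  "some"
[6,7] S\(S/PP)  lex  "often"
[5,7] S\PP  <B  k=6
[1,7] S\N  <B  k=5
[0,7] S  <  k=1

[0,7] S   <
  [0,1] "map" : N
  [1,7] S\N   <B
    [1,5] PP\N   <B
      [1,2] "clearly" : N\N
      [2,5] PP\N   >
        [2,4] (PP\N)/S   >
          [2,3] "the" : ((PP\N)/S)/NP
          [3,4] "every" : NP
        [4,5] "heard" : S
    [5,7] S\PP   <B
      [5,6] "some" : (S/PP)\PP
      [6,7] "often" : S\(S/PP)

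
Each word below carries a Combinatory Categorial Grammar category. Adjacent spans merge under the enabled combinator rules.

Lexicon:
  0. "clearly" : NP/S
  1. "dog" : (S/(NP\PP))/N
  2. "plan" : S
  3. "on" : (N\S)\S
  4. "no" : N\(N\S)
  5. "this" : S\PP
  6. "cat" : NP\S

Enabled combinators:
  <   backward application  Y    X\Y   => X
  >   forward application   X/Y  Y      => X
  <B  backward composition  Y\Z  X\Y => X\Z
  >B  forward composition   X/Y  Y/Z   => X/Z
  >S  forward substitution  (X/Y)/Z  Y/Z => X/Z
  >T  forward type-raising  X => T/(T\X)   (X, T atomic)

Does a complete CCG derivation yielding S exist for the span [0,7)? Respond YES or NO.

NP/S (S/(NP\PP))/N S (N\S)\S N\(N\S) S\PP NP\S
CKY chart[0,7] = {N/(N\NP), NP, NP/(NP\NP), NP/(S\S), PP/(PP\NP), S/(S\NP)}; S ∉ chart

NO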